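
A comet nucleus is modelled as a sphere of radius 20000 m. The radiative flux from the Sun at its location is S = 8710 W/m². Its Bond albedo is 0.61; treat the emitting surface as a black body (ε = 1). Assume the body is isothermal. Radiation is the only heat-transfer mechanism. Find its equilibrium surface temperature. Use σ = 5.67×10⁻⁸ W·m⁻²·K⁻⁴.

At equilibrium, absorbed power = emitted power.
Absorbing cross-section = πr² = 1.257×10⁹ m²; emitting surface = 4πr² = 5.027×10⁹ m² (ratio 4).
(1−a)S·A_cross = εσ·A_surf·T⁴  ⇒  T⁴ = (1−a)S/(4σ).
T⁴ = 0.390·8710/(4·5.67×10⁻⁸) = 1.498×10¹⁰ K⁴.
T = (1.498×10¹⁰)^(1/4).

T ≈ 350 K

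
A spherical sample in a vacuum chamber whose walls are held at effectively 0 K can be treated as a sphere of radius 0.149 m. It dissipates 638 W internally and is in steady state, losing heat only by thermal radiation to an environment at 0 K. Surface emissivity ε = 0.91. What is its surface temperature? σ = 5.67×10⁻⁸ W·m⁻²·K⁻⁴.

T ≈ 459 K

Steady state: internal power = radiated power, P = εσA T⁴.
Radiating area A = 4πr² = 0.2790 m².
T⁴ = P/(εσA) = 638/(0.91·5.67×10⁻⁸·0.2790) = 4.432×10¹⁰ K⁴.
T = (4.432×10¹⁰)^(1/4).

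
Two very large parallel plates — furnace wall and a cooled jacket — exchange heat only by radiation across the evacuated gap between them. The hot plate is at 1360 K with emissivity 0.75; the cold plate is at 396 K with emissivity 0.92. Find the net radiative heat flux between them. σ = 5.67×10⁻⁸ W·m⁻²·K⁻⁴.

For two infinite grey parallel plates, q = σ(T₁⁴ − T₂⁴)/(1/ε₁ + 1/ε₂ − 1).
T₁⁴ − T₂⁴ = 3.421×10¹² − 2.459×10¹⁰ = 3.396×10¹² K⁴.
1/ε₁ + 1/ε₂ − 1 = 1.333 + 1.087 − 1 = 1.420.
q = 5.67×10⁻⁸ × 3.396×10¹² / 1.420.

q ≈ 1.36×10⁵ W/m²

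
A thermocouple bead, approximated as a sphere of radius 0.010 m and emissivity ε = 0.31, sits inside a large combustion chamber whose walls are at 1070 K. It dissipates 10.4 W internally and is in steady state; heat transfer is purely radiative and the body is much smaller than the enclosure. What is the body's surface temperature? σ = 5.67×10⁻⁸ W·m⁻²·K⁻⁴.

T ≈ 1160 K

For a small grey body in a large enclosure, net radiated power = εσA(T⁴ − T_w⁴).
Steady state: P = εσA(T⁴ − T_w⁴) with A = 4πr² = 0.001257 m².
T⁴ = P/(εσA) + T_w⁴ = 10.4/(0.31·5.67×10⁻⁸·0.001257) + (1070)⁴
    = 4.708×10¹¹ + 1.311×10¹² = 1.782×10¹² K⁴.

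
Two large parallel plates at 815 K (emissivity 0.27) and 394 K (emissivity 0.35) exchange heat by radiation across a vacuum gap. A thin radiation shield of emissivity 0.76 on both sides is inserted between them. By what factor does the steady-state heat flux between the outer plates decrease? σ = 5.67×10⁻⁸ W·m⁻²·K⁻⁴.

Without shield: q₀ = σΔ(T⁴)/(1/ε₁+1/ε₂−1) with denominator 5.561.
With shield the two gaps are in series; the resistances add: (1/ε₁+1/ε_s−1)+(1/ε_s+1/ε₂−1) = 4.019+3.173 = 7.192.
Heat-flux ratio q₀/q = 7.192/5.561.

factor ≈ 1.29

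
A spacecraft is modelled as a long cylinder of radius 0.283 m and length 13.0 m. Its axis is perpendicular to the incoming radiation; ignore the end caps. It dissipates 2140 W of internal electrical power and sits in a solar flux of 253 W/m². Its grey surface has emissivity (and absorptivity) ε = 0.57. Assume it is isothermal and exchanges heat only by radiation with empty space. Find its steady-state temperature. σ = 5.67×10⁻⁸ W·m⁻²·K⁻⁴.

T ≈ 256 K

At steady state, absorbed solar power + internal power = radiated power.
Absorbed: α·S·A_cross = 0.57·253·7.358 = 1061 W (cross-section 2rL).
Total input = 1061 + 2140 = 3201 W.
Radiated: εσ·A_surf·T⁴ with A_surf = 2πrL = 23.12 m².
T⁴ = 3201/(0.57·5.67×10⁻⁸·23.12) = 4.285×10⁹ K⁴.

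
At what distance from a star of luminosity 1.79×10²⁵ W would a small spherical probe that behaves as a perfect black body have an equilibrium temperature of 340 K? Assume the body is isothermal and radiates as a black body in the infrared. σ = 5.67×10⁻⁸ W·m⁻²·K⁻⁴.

For an isothermal black-emitting sphere, (1−a)S·πr² = σ·4πr²·T⁴ ⇒ S = 4σT⁴/(1−a).
S = 4·5.67×10⁻⁸·(340)⁴/1.00 = 3031 W/m².
Flux falls as S = L/(4πd²), so d = √(L/(4πS)) = √(1.79×10²⁵/(4π·3031)).

d ≈ 2.17×10¹⁰ m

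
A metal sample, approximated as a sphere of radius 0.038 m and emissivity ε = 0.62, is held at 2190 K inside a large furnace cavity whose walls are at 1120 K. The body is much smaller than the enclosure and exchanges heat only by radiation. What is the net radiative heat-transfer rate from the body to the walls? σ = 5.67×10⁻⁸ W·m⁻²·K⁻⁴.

For a small grey body in a large enclosure: P_net = εσA(T_body⁴ − T_wall⁴).
A = 4πr² = 0.01815 m²; T_body⁴ − T_wall⁴ = 2.300×10¹³ − 1.574×10¹² = 2.143×10¹³ K⁴.
|P_net| = 0.62·5.67×10⁻⁸·0.01815·2.143×10¹³.

P_net ≈ 13700 W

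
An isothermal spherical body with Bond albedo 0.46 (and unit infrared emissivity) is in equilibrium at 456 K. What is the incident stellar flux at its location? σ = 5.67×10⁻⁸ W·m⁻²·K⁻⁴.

(1−a)S·πr² = σ·4πr²·T⁴ ⇒ S = 4σT⁴/(1−a).
S = 4·5.67×10⁻⁸·4.324×10¹⁰/0.540.

S ≈ 18200 W/m²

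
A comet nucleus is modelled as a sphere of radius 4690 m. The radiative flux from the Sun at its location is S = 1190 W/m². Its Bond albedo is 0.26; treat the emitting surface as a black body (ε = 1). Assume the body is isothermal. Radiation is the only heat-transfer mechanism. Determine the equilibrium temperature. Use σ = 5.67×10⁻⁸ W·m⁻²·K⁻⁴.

At equilibrium, absorbed power = emitted power.
Absorbing cross-section = πr² = 6.910×10⁷ m²; emitting surface = 4πr² = 2.764×10⁸ m² (ratio 4).
(1−a)S·A_cross = εσ·A_surf·T⁴  ⇒  T⁴ = (1−a)S/(4σ).
T⁴ = 0.740·1190/(4·5.67×10⁻⁸) = 3.883×10⁹ K⁴.
T = (3.883×10⁹)^(1/4).

T ≈ 250 K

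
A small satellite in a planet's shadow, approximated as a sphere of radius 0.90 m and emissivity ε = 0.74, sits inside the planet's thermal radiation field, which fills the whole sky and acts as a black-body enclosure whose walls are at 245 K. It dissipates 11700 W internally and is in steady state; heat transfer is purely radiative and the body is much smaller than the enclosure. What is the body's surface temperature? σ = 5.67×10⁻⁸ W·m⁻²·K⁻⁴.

T ≈ 420 K

For a small grey body in a large enclosure, net radiated power = εσA(T⁴ − T_w⁴).
Steady state: P = εσA(T⁴ − T_w⁴) with A = 4πr² = 10.18 m².
T⁴ = P/(εσA) + T_w⁴ = 11700/(0.74·5.67×10⁻⁸·10.18) + (245)⁴
    = 2.740×10¹⁰ + 3.603×10⁹ = 3.100×10¹⁰ K⁴.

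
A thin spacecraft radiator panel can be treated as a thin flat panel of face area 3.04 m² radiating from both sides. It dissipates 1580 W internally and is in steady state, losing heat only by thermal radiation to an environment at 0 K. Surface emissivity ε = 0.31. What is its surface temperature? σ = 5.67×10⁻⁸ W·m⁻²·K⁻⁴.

T ≈ 349 K

Steady state: internal power = radiated power, P = εσA T⁴.
Radiating area A = 2·3.04 = 6.080 m².
T⁴ = P/(εσA) = 1580/(0.31·5.67×10⁻⁸·6.080) = 1.478×10¹⁰ K⁴.
T = (1.478×10¹⁰)^(1/4).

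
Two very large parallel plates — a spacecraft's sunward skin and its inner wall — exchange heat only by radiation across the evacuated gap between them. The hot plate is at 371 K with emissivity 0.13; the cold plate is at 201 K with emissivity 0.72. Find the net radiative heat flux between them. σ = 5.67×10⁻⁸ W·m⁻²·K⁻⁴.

q ≈ 121 W/m²

For two infinite grey parallel plates, q = σ(T₁⁴ − T₂⁴)/(1/ε₁ + 1/ε₂ − 1).
T₁⁴ − T₂⁴ = 1.895×10¹⁰ − 1.632×10⁹ = 1.731×10¹⁰ K⁴.
1/ε₁ + 1/ε₂ − 1 = 7.692 + 1.389 − 1 = 8.081.
q = 5.67×10⁻⁸ × 1.731×10¹⁰ / 8.081.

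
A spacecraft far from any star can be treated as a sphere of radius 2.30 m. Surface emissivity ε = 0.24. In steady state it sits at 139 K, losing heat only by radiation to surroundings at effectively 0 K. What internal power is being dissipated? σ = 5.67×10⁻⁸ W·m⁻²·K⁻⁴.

Steady state: P = εσA T⁴.
A = 4πr² = 66.48 m²; T⁴ = (139)⁴ = 3.733×10⁸ K⁴.
P = 0.24 × 5.67×10⁻⁸ × 66.48 × 3.733×10⁸.

P ≈ 338 W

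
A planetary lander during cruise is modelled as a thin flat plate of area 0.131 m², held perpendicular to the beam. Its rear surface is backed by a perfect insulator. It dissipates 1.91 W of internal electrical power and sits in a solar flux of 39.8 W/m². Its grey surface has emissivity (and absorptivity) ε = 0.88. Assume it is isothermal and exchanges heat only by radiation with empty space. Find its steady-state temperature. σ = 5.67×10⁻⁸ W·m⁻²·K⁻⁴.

T ≈ 178 K

At steady state, absorbed solar power + internal power = radiated power.
Absorbed: α·S·A_cross = 0.88·39.8·0.1310 = 4.588 W (cross-section A).
Total input = 4.588 + 1.91 = 6.498 W.
Radiated: εσ·A_surf·T⁴ with A_surf = A = 0.1310 m².
T⁴ = 6.498/(0.88·5.67×10⁻⁸·0.1310) = 9.942×10⁸ K⁴.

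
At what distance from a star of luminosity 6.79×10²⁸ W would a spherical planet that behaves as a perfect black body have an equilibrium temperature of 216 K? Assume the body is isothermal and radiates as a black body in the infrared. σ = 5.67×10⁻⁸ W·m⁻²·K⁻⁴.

d ≈ 3.31×10¹² m

For an isothermal black-emitting sphere, (1−a)S·πr² = σ·4πr²·T⁴ ⇒ S = 4σT⁴/(1−a).
S = 4·5.67×10⁻⁸·(216)⁴/1.00 = 493.7 W/m².
Flux falls as S = L/(4πd²), so d = √(L/(4πS)) = √(6.79×10²⁸/(4π·493.7)).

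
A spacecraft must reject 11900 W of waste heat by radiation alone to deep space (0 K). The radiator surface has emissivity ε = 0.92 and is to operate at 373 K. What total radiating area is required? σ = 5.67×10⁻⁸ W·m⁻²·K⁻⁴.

A ≈ 11.8 m²

P = εσA T⁴ ⇒ A = P/(εσT⁴).
T⁴ = 1.936×10¹⁰ K⁴.
A = 11900/(0.92 × 5.67×10⁻⁸ × 1.936×10¹⁰).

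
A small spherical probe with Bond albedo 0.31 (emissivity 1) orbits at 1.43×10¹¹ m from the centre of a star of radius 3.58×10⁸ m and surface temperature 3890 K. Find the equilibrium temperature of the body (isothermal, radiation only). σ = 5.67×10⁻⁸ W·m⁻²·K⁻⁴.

The star's surface emits σT_*⁴; at distance d the flux is S = σT_*⁴(R_*/d)².
S = 5.67×10⁻⁸·(3890)⁴·(3.58×10⁸/1.43×10¹¹)² = 81.37 W/m².
For an isothermal sphere T⁴ = (1−a)S/(4σ) = 2.476×10⁸ K⁴.

T ≈ 125 K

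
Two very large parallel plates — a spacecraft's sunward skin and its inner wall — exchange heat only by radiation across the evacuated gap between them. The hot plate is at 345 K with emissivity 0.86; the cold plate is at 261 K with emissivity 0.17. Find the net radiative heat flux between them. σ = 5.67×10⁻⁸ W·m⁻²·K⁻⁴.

For two infinite grey parallel plates, q = σ(T₁⁴ − T₂⁴)/(1/ε₁ + 1/ε₂ − 1).
T₁⁴ − T₂⁴ = 1.417×10¹⁰ − 4.640×10⁹ = 9.526×10⁹ K⁴.
1/ε₁ + 1/ε₂ − 1 = 1.163 + 5.882 − 1 = 6.045.
q = 5.67×10⁻⁸ × 9.526×10⁹ / 6.045.

q ≈ 89.4 W/m²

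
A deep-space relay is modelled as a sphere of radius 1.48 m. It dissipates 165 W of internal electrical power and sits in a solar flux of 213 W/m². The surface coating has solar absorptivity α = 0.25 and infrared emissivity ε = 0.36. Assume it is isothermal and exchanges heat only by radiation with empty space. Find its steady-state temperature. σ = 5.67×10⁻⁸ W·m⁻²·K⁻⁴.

At steady state, absorbed solar power + internal power = radiated power.
Absorbed: α·S·A_cross = 0.25·213·6.881 = 366.4 W (cross-section πr²).
Total input = 366.4 + 165 = 531.4 W.
Radiated: εσ·A_surf·T⁴ with A_surf = 4πr² = 27.53 m².
T⁴ = 531.4/(0.36·5.67×10⁻⁸·27.53) = 9.459×10⁸ K⁴.

T ≈ 175 K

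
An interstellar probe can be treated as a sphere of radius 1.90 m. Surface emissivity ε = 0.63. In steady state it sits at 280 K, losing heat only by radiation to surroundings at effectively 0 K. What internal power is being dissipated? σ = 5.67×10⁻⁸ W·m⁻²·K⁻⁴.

P ≈ 9960 W

Steady state: P = εσA T⁴.
A = 4πr² = 45.36 m²; T⁴ = (280)⁴ = 6.147×10⁹ K⁴.
P = 0.63 × 5.67×10⁻⁸ × 45.36 × 6.147×10⁹.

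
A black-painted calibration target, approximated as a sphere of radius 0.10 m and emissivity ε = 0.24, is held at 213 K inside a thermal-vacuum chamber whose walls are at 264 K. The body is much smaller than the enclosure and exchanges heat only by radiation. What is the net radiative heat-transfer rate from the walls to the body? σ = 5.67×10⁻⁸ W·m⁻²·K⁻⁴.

P_net ≈ 4.79 W

For a small grey body in a large enclosure: P_net = εσA(T_body⁴ − T_wall⁴).
A = 4πr² = 0.1257 m²; T_body⁴ − T_wall⁴ = 2.058×10⁹ − 4.858×10⁹ = -2.799×10⁹ K⁴.
|P_net| = 0.24·5.67×10⁻⁸·0.1257·2.799×10⁹.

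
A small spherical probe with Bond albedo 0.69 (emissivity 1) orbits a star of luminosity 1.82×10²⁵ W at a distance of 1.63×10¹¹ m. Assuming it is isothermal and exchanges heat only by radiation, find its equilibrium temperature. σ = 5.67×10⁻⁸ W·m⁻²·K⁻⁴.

First find the stellar flux at distance d: S = L/(4πd²) = 1.82×10²⁵/(4π·(1.63×10¹¹)²) = 54.51 W/m².
For an isothermal sphere, absorbed (1−a)S·πr² = emitted σ·4πr²·T⁴, so T⁴ = (1−a)S/(4σ).
T⁴ = 0.310·54.51/(4·5.67×10⁻⁸) = 7.451×10⁷ K⁴.

T ≈ 92.9 K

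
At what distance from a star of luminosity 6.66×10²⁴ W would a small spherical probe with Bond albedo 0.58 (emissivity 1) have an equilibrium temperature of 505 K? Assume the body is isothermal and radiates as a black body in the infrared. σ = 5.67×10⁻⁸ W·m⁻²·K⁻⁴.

For an isothermal black-emitting sphere, (1−a)S·πr² = σ·4πr²·T⁴ ⇒ S = 4σT⁴/(1−a).
S = 4·5.67×10⁻⁸·(505)⁴/0.420 = 35120 W/m².
Flux falls as S = L/(4πd²), so d = √(L/(4πS)) = √(6.66×10²⁴/(4π·35120)).

d ≈ 3.88×10⁹ m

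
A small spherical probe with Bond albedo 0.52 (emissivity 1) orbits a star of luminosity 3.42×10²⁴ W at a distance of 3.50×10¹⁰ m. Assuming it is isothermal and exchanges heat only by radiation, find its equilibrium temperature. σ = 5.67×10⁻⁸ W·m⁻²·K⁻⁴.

T ≈ 147 K

First find the stellar flux at distance d: S = L/(4πd²) = 3.42×10²⁴/(4π·(3.50×10¹⁰)²) = 222.2 W/m².
For an isothermal sphere, absorbed (1−a)S·πr² = emitted σ·4πr²·T⁴, so T⁴ = (1−a)S/(4σ).
T⁴ = 0.480·222.2/(4·5.67×10⁻⁸) = 4.702×10⁸ K⁴.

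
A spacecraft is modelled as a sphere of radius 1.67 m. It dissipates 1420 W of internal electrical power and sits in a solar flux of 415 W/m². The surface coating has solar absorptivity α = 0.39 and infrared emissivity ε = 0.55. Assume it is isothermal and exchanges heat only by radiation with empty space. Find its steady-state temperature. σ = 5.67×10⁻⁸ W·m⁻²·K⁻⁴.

T ≈ 226 K

At steady state, absorbed solar power + internal power = radiated power.
Absorbed: α·S·A_cross = 0.39·415·8.762 = 1418 W (cross-section πr²).
Total input = 1418 + 1420 = 2838 W.
Radiated: εσ·A_surf·T⁴ with A_surf = 4πr² = 35.05 m².
T⁴ = 2838/(0.55·5.67×10⁻⁸·35.05) = 2.597×10⁹ K⁴.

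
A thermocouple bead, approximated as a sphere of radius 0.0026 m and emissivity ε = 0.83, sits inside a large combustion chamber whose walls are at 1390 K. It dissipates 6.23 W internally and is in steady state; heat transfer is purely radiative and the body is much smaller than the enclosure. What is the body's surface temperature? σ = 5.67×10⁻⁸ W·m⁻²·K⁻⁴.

T ≈ 1520 K

For a small grey body in a large enclosure, net radiated power = εσA(T⁴ − T_w⁴).
Steady state: P = εσA(T⁴ − T_w⁴) with A = 4πr² = 8.495×10⁻⁵ m².
T⁴ = P/(εσA) + T_w⁴ = 6.23/(0.83·5.67×10⁻⁸·8.495×10⁻⁵) + (1390)⁴
    = 1.558×10¹² + 3.733×10¹² = 5.291×10¹² K⁴.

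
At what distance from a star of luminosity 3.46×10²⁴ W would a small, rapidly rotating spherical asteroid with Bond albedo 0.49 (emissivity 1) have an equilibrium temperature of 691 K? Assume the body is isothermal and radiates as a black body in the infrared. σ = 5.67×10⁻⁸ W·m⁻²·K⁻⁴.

d ≈ 1.65×10⁹ m

For an isothermal black-emitting sphere, (1−a)S·πr² = σ·4πr²·T⁴ ⇒ S = 4σT⁴/(1−a).
S = 4·5.67×10⁻⁸·(691)⁴/0.510 = 1.014×10⁵ W/m².
Flux falls as S = L/(4πd²), so d = √(L/(4πS)) = √(3.46×10²⁴/(4π·1.014×10⁵)).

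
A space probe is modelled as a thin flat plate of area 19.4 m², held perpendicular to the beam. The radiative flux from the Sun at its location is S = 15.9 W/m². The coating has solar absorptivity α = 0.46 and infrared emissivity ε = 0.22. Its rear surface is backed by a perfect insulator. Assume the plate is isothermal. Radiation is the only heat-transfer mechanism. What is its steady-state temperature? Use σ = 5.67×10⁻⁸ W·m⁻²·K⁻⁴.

At equilibrium, absorbed power = emitted power.
Absorbing cross-section = A = 19.40 m²; emitting surface = A = 19.40 m² (ratio 1).
αS·A_cross = εσ·A_surf·T⁴  ⇒  T⁴ = αS/(ε·1σ).
T⁴ = 0.460·15.9/(0.22·1·5.67×10⁻⁸) = 5.863×10⁸ K⁴.
T = (5.863×10⁸)^(1/4).

T ≈ 156 K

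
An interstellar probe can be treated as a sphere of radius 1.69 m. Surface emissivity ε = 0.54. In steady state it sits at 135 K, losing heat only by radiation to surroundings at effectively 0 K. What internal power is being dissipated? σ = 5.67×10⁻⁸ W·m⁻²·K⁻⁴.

P ≈ 365 W

Steady state: P = εσA T⁴.
A = 4πr² = 35.89 m²; T⁴ = (135)⁴ = 3.322×10⁸ K⁴.
P = 0.54 × 5.67×10⁻⁸ × 35.89 × 3.322×10⁸.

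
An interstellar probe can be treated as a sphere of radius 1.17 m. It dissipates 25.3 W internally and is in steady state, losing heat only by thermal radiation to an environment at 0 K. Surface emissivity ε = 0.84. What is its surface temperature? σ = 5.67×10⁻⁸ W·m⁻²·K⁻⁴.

Steady state: internal power = radiated power, P = εσA T⁴.
Radiating area A = 4πr² = 17.20 m².
T⁴ = P/(εσA) = 25.3/(0.84·5.67×10⁻⁸·17.20) = 3.088×10⁷ K⁴.
T = (3.088×10⁷)^(1/4).

T ≈ 74.5 K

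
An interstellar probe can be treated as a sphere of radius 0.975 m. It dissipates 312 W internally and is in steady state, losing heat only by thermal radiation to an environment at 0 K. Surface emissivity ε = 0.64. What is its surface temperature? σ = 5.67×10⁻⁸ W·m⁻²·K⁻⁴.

Steady state: internal power = radiated power, P = εσA T⁴.
Radiating area A = 4πr² = 11.95 m².
T⁴ = P/(εσA) = 312/(0.64·5.67×10⁻⁸·11.95) = 7.197×10⁸ K⁴.
T = (7.197×10⁸)^(1/4).

T ≈ 164 K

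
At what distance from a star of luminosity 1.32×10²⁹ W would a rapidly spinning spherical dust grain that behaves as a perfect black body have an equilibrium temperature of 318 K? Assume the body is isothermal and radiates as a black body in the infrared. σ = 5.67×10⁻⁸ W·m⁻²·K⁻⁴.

d ≈ 2.13×10¹² m

For an isothermal black-emitting sphere, (1−a)S·πr² = σ·4πr²·T⁴ ⇒ S = 4σT⁴/(1−a).
S = 4·5.67×10⁻⁸·(318)⁴/1.00 = 2319 W/m².
Flux falls as S = L/(4πd²), so d = √(L/(4πS)) = √(1.32×10²⁹/(4π·2319)).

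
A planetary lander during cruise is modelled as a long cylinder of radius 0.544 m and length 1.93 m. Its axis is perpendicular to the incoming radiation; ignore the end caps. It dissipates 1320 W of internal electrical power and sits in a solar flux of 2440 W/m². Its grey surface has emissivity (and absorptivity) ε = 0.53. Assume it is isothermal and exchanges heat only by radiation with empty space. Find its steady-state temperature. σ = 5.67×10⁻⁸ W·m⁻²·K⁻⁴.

T ≈ 378 K

At steady state, absorbed solar power + internal power = radiated power.
Absorbed: α·S·A_cross = 0.53·2440·2.100 = 2716 W (cross-section 2rL).
Total input = 2716 + 1320 = 4036 W.
Radiated: εσ·A_surf·T⁴ with A_surf = 2πrL = 6.597 m².
T⁴ = 4036/(0.53·5.67×10⁻⁸·6.597) = 2.036×10¹⁰ K⁴.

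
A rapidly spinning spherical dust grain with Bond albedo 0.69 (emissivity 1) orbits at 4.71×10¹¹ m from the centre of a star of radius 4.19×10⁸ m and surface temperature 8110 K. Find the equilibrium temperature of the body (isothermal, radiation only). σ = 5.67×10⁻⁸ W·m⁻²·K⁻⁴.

The star's surface emits σT_*⁴; at distance d the flux is S = σT_*⁴(R_*/d)².
S = 5.67×10⁻⁸·(8110)⁴·(4.19×10⁸/4.71×10¹¹)² = 194.1 W/m².
For an isothermal sphere T⁴ = (1−a)S/(4σ) = 2.653×10⁸ K⁴.

T ≈ 128 K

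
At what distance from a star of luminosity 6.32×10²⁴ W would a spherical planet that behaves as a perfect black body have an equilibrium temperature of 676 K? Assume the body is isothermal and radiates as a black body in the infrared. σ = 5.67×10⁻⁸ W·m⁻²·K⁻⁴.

d ≈ 3.26×10⁹ m

For an isothermal black-emitting sphere, (1−a)S·πr² = σ·4πr²·T⁴ ⇒ S = 4σT⁴/(1−a).
S = 4·5.67×10⁻⁸·(676)⁴/1.00 = 47360 W/m².
Flux falls as S = L/(4πd²), so d = √(L/(4πS)) = √(6.32×10²⁴/(4π·47360)).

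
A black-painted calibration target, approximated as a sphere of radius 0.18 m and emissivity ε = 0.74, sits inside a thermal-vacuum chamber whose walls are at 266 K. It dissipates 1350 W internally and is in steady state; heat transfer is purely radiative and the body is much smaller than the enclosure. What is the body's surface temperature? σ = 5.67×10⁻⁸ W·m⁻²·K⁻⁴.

T ≈ 538 K

For a small grey body in a large enclosure, net radiated power = εσA(T⁴ − T_w⁴).
Steady state: P = εσA(T⁴ − T_w⁴) with A = 4πr² = 0.4072 m².
T⁴ = P/(εσA) + T_w⁴ = 1350/(0.74·5.67×10⁻⁸·0.4072) + (266)⁴
    = 7.902×10¹⁰ + 5.006×10⁹ = 8.403×10¹⁰ K⁴.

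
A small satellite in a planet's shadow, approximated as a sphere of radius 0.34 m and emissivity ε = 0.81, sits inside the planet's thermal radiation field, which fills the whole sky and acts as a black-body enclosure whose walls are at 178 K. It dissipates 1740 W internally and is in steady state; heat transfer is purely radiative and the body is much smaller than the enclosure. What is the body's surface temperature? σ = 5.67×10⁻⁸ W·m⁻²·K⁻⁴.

For a small grey body in a large enclosure, net radiated power = εσA(T⁴ − T_w⁴).
Steady state: P = εσA(T⁴ − T_w⁴) with A = 4πr² = 1.453 m².
T⁴ = P/(εσA) + T_w⁴ = 1740/(0.81·5.67×10⁻⁸·1.453) + (178)⁴
    = 2.608×10¹⁰ + 1.004×10⁹ = 2.708×10¹⁰ K⁴.

T ≈ 406 K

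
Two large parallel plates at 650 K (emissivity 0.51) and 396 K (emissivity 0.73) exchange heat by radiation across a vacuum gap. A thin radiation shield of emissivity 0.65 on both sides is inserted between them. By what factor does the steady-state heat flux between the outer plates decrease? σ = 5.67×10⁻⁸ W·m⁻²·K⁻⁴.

Without shield: q₀ = σΔ(T⁴)/(1/ε₁+1/ε₂−1) with denominator 2.331.
With shield the two gaps are in series; the resistances add: (1/ε₁+1/ε_s−1)+(1/ε_s+1/ε₂−1) = 2.499+1.908 = 4.408.
Heat-flux ratio q₀/q = 4.408/2.331.

factor ≈ 1.89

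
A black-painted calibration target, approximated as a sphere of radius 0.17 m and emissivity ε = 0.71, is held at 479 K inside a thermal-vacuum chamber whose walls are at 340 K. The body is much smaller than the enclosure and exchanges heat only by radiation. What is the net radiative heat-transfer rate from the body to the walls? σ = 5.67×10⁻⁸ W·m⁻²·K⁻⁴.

For a small grey body in a large enclosure: P_net = εσA(T_body⁴ − T_wall⁴).
A = 4πr² = 0.3632 m²; T_body⁴ − T_wall⁴ = 5.264×10¹⁰ − 1.336×10¹⁰ = 3.928×10¹⁰ K⁴.
|P_net| = 0.71·5.67×10⁻⁸·0.3632·3.928×10¹⁰.

P_net ≈ 574 W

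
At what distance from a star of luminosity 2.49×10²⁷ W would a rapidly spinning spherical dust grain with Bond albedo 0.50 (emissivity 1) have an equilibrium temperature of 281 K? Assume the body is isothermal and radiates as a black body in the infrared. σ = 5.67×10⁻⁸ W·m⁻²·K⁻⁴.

d ≈ 2.65×10¹¹ m

For an isothermal black-emitting sphere, (1−a)S·πr² = σ·4πr²·T⁴ ⇒ S = 4σT⁴/(1−a).
S = 4·5.67×10⁻⁸·(281)⁴/0.500 = 2828 W/m².
Flux falls as S = L/(4πd²), so d = √(L/(4πS)) = √(2.49×10²⁷/(4π·2828)).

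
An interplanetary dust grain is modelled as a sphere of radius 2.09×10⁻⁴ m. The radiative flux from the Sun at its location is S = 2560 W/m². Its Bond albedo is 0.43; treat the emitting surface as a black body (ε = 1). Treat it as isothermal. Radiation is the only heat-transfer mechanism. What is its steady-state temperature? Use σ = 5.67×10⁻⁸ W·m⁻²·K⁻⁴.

At equilibrium, absorbed power = emitted power.
Absorbing cross-section = πr² = 1.372×10⁻⁷ m²; emitting surface = 4πr² = 5.489×10⁻⁷ m² (ratio 4).
(1−a)S·A_cross = εσ·A_surf·T⁴  ⇒  T⁴ = (1−a)S/(4σ).
T⁴ = 0.570·2560/(4·5.67×10⁻⁸) = 6.434×10⁹ K⁴.
T = (6.434×10⁹)^(1/4).

T ≈ 283 K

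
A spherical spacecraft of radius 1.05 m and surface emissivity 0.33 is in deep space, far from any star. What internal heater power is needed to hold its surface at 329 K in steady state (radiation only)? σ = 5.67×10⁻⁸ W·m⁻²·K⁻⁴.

P ≈ 3040 W

P = εσ·4πr²·T⁴.
4πr² = 13.85 m²; T⁴ = 1.172×10¹⁰ K⁴.
P = 0.33·5.67×10⁻⁸·13.85·1.172×10¹⁰.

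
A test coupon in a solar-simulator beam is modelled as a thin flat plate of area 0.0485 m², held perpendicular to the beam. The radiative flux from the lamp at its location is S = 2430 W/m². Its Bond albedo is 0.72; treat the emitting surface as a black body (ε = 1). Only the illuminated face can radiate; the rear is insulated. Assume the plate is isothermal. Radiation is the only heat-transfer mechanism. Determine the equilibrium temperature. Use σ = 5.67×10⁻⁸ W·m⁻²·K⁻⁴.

At equilibrium, absorbed power = emitted power.
Absorbing cross-section = A = 0.04850 m²; emitting surface = A = 0.04850 m² (ratio 1).
(1−a)S·A_cross = εσ·A_surf·T⁴  ⇒  T⁴ = (1−a)S/(1σ).
T⁴ = 0.280·2430/(1·5.67×10⁻⁸) = 1.200×10¹⁰ K⁴.
T = (1.200×10¹⁰)^(1/4).

T ≈ 331 K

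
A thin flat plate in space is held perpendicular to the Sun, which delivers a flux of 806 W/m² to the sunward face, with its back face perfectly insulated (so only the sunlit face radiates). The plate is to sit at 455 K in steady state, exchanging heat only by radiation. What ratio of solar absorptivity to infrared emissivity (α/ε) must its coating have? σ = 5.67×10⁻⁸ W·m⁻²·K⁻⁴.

Balance: αS·A = εσ·1A·T⁴ ⇒ α/ε = σT⁴/S.
α/ε = 5.67×10⁻⁸·(455)⁴/806 = 5.67×10⁻⁸·4.286×10¹⁰/806.

α/ε ≈ 3.02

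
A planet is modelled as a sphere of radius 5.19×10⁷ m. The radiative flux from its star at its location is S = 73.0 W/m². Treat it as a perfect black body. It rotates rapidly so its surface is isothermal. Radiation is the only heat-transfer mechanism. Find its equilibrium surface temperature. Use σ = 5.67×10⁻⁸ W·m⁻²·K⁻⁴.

At equilibrium, absorbed power = emitted power.
Absorbing cross-section = πr² = 8.462×10¹⁵ m²; emitting surface = 4πr² = 3.385×10¹⁶ m² (ratio 4).
S·A_cross = εσ·A_surf·T⁴  ⇒  T⁴ = S/(4σ).
T⁴ = 1.00·73.0/(4·5.67×10⁻⁸) = 3.219×10⁸ K⁴.
T = (3.219×10⁸)^(1/4).

T ≈ 134 K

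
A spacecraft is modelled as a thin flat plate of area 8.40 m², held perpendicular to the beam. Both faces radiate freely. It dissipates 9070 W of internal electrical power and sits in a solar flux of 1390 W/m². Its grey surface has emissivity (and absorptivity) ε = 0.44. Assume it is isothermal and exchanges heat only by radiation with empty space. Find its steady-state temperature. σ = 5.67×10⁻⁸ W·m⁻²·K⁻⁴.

At steady state, absorbed solar power + internal power = radiated power.
Absorbed: α·S·A_cross = 0.44·1390·8.400 = 5137 W (cross-section A).
Total input = 5137 + 9070 = 14210 W.
Radiated: εσ·A_surf·T⁴ with A_surf = 2A = 16.80 m².
T⁴ = 14210/(0.44·5.67×10⁻⁸·16.80) = 3.390×10¹⁰ K⁴.

T ≈ 429 K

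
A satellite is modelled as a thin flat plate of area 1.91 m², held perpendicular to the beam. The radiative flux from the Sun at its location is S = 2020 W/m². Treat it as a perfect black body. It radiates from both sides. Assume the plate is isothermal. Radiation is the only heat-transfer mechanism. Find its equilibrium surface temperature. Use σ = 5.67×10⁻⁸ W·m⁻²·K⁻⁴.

T ≈ 365 K

At equilibrium, absorbed power = emitted power.
Absorbing cross-section = A = 1.910 m²; emitting surface = 2A = 3.820 m² (ratio 2).
S·A_cross = εσ·A_surf·T⁴  ⇒  T⁴ = S/(2σ).
T⁴ = 1.00·2020/(2·5.67×10⁻⁸) = 1.781×10¹⁰ K⁴.
T = (1.781×10¹⁰)^(1/4).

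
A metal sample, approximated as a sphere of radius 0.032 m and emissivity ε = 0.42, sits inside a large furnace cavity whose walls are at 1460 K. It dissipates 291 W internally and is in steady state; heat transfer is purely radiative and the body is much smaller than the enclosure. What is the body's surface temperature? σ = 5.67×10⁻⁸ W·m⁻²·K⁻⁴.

For a small grey body in a large enclosure, net radiated power = εσA(T⁴ − T_w⁴).
Steady state: P = εσA(T⁴ − T_w⁴) with A = 4πr² = 0.01287 m².
T⁴ = P/(εσA) + T_w⁴ = 291/(0.42·5.67×10⁻⁸·0.01287) + (1460)⁴
    = 9.496×10¹¹ + 4.544×10¹² = 5.493×10¹² K⁴.

T ≈ 1530 K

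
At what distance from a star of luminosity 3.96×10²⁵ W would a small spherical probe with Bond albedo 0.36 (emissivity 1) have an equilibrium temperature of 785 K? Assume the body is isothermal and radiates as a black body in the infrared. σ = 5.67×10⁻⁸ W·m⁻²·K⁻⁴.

For an isothermal black-emitting sphere, (1−a)S·πr² = σ·4πr²·T⁴ ⇒ S = 4σT⁴/(1−a).
S = 4·5.67×10⁻⁸·(785)⁴/0.640 = 1.346×10⁵ W/m².
Flux falls as S = L/(4πd²), so d = √(L/(4πS)) = √(3.96×10²⁵/(4π·1.346×10⁵)).

d ≈ 4.84×10⁹ m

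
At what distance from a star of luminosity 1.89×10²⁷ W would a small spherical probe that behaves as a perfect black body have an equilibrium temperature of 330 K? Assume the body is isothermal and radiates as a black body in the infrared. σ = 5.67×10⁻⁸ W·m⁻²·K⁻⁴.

For an isothermal black-emitting sphere, (1−a)S·πr² = σ·4πr²·T⁴ ⇒ S = 4σT⁴/(1−a).
S = 4·5.67×10⁻⁸·(330)⁴/1.00 = 2690 W/m².
Flux falls as S = L/(4πd²), so d = √(L/(4πS)) = √(1.89×10²⁷/(4π·2690)).

d ≈ 2.36×10¹¹ m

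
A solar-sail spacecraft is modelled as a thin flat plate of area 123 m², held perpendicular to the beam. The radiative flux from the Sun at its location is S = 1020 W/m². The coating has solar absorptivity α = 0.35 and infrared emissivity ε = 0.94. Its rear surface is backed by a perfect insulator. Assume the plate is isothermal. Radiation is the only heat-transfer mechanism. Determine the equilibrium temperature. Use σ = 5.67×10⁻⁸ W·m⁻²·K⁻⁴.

T ≈ 286 K

At equilibrium, absorbed power = emitted power.
Absorbing cross-section = A = 123.0 m²; emitting surface = A = 123.0 m² (ratio 1).
αS·A_cross = εσ·A_surf·T⁴  ⇒  T⁴ = αS/(ε·1σ).
T⁴ = 0.350·1020/(0.94·1·5.67×10⁻⁸) = 6.698×10⁹ K⁴.
T = (6.698×10⁹)^(1/4).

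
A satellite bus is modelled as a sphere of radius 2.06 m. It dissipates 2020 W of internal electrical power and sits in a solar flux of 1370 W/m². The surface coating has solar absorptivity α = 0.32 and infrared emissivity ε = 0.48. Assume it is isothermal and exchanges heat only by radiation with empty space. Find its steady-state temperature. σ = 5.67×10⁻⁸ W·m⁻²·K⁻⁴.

T ≈ 271 K

At steady state, absorbed solar power + internal power = radiated power.
Absorbed: α·S·A_cross = 0.32·1370·13.33 = 5845 W (cross-section πr²).
Total input = 5845 + 2020 = 7865 W.
Radiated: εσ·A_surf·T⁴ with A_surf = 4πr² = 53.33 m².
T⁴ = 7865/(0.48·5.67×10⁻⁸·53.33) = 5.419×10⁹ K⁴.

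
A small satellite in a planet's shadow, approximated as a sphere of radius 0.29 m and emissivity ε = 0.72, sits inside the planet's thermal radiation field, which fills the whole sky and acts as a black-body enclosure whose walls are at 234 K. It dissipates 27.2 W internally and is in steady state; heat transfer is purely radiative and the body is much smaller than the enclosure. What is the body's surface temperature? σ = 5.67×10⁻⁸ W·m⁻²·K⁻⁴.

T ≈ 245 K

For a small grey body in a large enclosure, net radiated power = εσA(T⁴ − T_w⁴).
Steady state: P = εσA(T⁴ − T_w⁴) with A = 4πr² = 1.057 m².
T⁴ = P/(εσA) + T_w⁴ = 27.2/(0.72·5.67×10⁻⁸·1.057) + (234)⁴
    = 6.304×10⁸ + 2.998×10⁹ = 3.629×10⁹ K⁴.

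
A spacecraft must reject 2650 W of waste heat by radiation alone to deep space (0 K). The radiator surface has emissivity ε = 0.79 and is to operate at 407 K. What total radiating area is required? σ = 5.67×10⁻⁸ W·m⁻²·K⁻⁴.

P = εσA T⁴ ⇒ A = P/(εσT⁴).
T⁴ = 2.744×10¹⁰ K⁴.
A = 2650/(0.79 × 5.67×10⁻⁸ × 2.744×10¹⁰).

A ≈ 2.16 m²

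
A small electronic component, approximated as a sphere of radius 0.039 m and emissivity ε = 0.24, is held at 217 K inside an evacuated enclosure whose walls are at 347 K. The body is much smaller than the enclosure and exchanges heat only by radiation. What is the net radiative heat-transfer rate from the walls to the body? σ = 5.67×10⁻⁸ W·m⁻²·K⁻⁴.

P_net ≈ 3.19 W

For a small grey body in a large enclosure: P_net = εσA(T_body⁴ − T_wall⁴).
A = 4πr² = 0.01911 m²; T_body⁴ − T_wall⁴ = 2.217×10⁹ − 1.450×10¹⁰ = -1.228×10¹⁰ K⁴.
|P_net| = 0.24·5.67×10⁻⁸·0.01911·1.228×10¹⁰.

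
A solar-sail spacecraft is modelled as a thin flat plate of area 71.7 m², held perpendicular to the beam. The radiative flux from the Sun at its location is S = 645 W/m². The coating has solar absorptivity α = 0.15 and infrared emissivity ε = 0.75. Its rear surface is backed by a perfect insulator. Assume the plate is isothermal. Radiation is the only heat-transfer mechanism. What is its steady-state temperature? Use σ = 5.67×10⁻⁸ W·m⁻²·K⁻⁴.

At equilibrium, absorbed power = emitted power.
Absorbing cross-section = A = 71.70 m²; emitting surface = A = 71.70 m² (ratio 1).
αS·A_cross = εσ·A_surf·T⁴  ⇒  T⁴ = αS/(ε·1σ).
T⁴ = 0.150·645/(0.75·1·5.67×10⁻⁸) = 2.275×10⁹ K⁴.
T = (2.275×10⁹)^(1/4).

T ≈ 218 K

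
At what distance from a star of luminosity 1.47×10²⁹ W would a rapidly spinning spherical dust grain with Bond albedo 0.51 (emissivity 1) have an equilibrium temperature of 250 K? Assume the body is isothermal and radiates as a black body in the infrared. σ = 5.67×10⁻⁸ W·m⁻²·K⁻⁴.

For an isothermal black-emitting sphere, (1−a)S·πr² = σ·4πr²·T⁴ ⇒ S = 4σT⁴/(1−a).
S = 4·5.67×10⁻⁸·(250)⁴/0.490 = 1808 W/m².
Flux falls as S = L/(4πd²), so d = √(L/(4πS)) = √(1.47×10²⁹/(4π·1808)).

d ≈ 2.54×10¹² m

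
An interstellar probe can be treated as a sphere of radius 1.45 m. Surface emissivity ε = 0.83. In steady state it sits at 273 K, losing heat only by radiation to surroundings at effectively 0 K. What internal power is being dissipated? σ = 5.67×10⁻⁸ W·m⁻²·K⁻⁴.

P ≈ 6910 W

Steady state: P = εσA T⁴.
A = 4πr² = 26.42 m²; T⁴ = (273)⁴ = 5.555×10⁹ K⁴.
P = 0.83 × 5.67×10⁻⁸ × 26.42 × 5.555×10⁹.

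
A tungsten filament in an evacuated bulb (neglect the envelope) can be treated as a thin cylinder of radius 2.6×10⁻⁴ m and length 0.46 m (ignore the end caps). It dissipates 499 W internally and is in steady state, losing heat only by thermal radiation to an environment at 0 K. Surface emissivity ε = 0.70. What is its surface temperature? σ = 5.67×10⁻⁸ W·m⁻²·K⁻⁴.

T ≈ 2020 K

Steady state: internal power = radiated power, P = εσA T⁴.
Radiating area A = 2πrL = 7.515×10⁻⁴ m².
T⁴ = P/(εσA) = 499/(0.70·5.67×10⁻⁸·7.515×10⁻⁴) = 1.673×10¹³ K⁴.
T = (1.673×10¹³)^(1/4).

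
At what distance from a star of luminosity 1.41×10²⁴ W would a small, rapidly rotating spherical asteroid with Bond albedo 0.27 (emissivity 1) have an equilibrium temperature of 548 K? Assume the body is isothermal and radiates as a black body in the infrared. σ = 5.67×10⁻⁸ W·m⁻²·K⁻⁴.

For an isothermal black-emitting sphere, (1−a)S·πr² = σ·4πr²·T⁴ ⇒ S = 4σT⁴/(1−a).
S = 4·5.67×10⁻⁸·(548)⁴/0.730 = 28020 W/m².
Flux falls as S = L/(4πd²), so d = √(L/(4πS)) = √(1.41×10²⁴/(4π·28020)).

d ≈ 2.00×10⁹ m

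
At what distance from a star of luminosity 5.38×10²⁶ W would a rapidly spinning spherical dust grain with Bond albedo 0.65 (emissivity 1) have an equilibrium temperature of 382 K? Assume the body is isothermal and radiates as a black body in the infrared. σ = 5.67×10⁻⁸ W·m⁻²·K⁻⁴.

d ≈ 5.57×10¹⁰ m

For an isothermal black-emitting sphere, (1−a)S·πr² = σ·4πr²·T⁴ ⇒ S = 4σT⁴/(1−a).
S = 4·5.67×10⁻⁸·(382)⁴/0.350 = 13800 W/m².
Flux falls as S = L/(4πd²), so d = √(L/(4πS)) = √(5.38×10²⁶/(4π·13800)).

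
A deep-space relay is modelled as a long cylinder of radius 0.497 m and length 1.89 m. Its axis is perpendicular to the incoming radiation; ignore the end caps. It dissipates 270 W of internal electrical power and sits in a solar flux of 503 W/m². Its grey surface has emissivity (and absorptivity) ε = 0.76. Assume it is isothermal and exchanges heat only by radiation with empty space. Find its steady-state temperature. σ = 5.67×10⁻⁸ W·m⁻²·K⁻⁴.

T ≈ 250 K

At steady state, absorbed solar power + internal power = radiated power.
Absorbed: α·S·A_cross = 0.76·503·1.879 = 718.2 W (cross-section 2rL).
Total input = 718.2 + 270 = 988.2 W.
Radiated: εσ·A_surf·T⁴ with A_surf = 2πrL = 5.902 m².
T⁴ = 988.2/(0.76·5.67×10⁻⁸·5.902) = 3.885×10⁹ K⁴.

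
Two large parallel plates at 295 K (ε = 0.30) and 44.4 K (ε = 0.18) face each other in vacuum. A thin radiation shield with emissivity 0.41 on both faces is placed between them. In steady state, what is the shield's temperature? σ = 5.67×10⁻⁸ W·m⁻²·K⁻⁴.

In steady state the net flux on the hot side equals that on the cold side.
σ(T₁⁴−T_s⁴)/D₁ = σ(T_s⁴−T₂⁴)/D₂, with D₁ = 1/ε₁+1/ε_s−1 = 4.772, D₂ = 1/ε_s+1/ε₂−1 = 6.995.
Solve for T_s⁴: T_s⁴ = (D₂·T₁⁴ + D₁·T₂⁴)/(D₁+D₂) = 4.503×10⁹ K⁴.

T_s ≈ 259 K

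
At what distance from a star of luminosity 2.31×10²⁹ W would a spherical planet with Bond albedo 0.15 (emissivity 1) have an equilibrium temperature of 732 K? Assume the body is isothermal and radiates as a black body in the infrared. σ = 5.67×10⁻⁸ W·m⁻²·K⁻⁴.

d ≈ 4.90×10¹¹ m

For an isothermal black-emitting sphere, (1−a)S·πr² = σ·4πr²·T⁴ ⇒ S = 4σT⁴/(1−a).
S = 4·5.67×10⁻⁸·(732)⁴/0.850 = 76610 W/m².
Flux falls as S = L/(4πd²), so d = √(L/(4πS)) = √(2.31×10²⁹/(4π·76610)).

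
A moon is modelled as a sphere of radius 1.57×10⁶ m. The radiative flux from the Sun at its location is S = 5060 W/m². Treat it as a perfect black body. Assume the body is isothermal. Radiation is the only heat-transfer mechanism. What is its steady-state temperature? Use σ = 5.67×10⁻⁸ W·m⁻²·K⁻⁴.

T ≈ 386 K

At equilibrium, absorbed power = emitted power.
Absorbing cross-section = πr² = 7.744×10¹² m²; emitting surface = 4πr² = 3.097×10¹³ m² (ratio 4).
S·A_cross = εσ·A_surf·T⁴  ⇒  T⁴ = S/(4σ).
T⁴ = 1.00·5060/(4·5.67×10⁻⁸) = 2.231×10¹⁰ K⁴.
T = (2.231×10¹⁰)^(1/4).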